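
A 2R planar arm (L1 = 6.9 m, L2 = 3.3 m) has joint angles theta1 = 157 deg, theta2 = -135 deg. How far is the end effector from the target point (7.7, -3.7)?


End effector via forward kinematics:
x = L1*cos(t1) + L2*cos(t1+t2) = -3.2918
y = L1*sin(t1) + L2*sin(t1+t2) = 3.9322
Distance to target:
d = sqrt((7.7 - -3.2918)^2 + (-3.7 - 3.9322)^2)
= sqrt(120.8192 + 58.2512)
= 13.3817 m


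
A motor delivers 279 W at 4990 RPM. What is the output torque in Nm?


omega = 4990 * 2*pi/60 = 522.5516 rad/s
tau = P / omega = 279 / 522.5516
= 0.5339 Nm


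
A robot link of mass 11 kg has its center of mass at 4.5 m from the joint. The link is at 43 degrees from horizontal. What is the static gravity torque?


tau = m*g*L*cos(angle)
= 11 * 9.81 * 4.5 * cos(43 deg)
= 11 * 9.81 * 4.5 * 0.7314
= 355.1417 Nm


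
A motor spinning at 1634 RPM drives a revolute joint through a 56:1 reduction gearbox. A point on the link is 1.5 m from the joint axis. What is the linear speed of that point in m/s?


omega_motor = 1634 * 2*pi/60 = 171.1121 rad/s
omega_joint = omega_motor / 56 = 3.0556 rad/s
v = omega_joint * r = 3.0556 * 1.5
= 4.5834 m/s


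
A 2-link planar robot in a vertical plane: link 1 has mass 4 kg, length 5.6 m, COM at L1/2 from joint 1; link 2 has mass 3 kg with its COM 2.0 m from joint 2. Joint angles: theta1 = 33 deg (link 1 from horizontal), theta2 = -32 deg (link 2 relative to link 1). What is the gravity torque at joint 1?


Horizontal distance from joint 1 to link-1 COM:
  x_c1 = (L1/2)*cos(t1) = 2.8 * 0.8387 = 2.3483 m
Horizontal distance from joint 1 to link-2 COM:
  x_c2 = L1*cos(t1) + Lc2*cos(t1+t2)
       = 5.6*0.8387 + 2.0*0.9998 = 6.6963 m
tau1 = m1*g*x_c1 + m2*g*x_c2
     = 4*9.81*2.3483 + 3*9.81*6.6963
     = 92.1464 + 197.0707
     = 289.2171 Nm


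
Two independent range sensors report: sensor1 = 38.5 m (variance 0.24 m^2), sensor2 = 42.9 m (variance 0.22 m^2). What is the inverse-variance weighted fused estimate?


w1 = (1/var1) / (1/var1 + 1/var2)
   = 4.1667 / (4.1667 + 4.5455) = 0.4783
w2 = 1 - w1 = 0.5217
fused = w1*s1 + w2*s2 = 18.413 + 22.3826
= 40.7957 m


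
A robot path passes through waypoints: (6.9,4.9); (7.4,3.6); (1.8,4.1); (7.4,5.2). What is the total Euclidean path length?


Segment lengths:
  seg1 = sqrt((0.5)^2 + (-1.3)^2) = 1.3928
  seg2 = sqrt((-5.6)^2 + (0.5)^2) = 5.6223
  seg3 = sqrt((5.6)^2 + (1.1)^2) = 5.707
Total = 12.7221


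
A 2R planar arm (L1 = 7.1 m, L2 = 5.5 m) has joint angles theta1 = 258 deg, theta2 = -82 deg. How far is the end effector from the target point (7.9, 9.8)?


End effector via forward kinematics:
x = L1*cos(t1) + L2*cos(t1+t2) = -6.9628
y = L1*sin(t1) + L2*sin(t1+t2) = -6.5612
Distance to target:
d = sqrt((7.9 - -6.9628)^2 + (9.8 - -6.5612)^2)
= sqrt(220.9021 + 267.6885)
= 22.1041 m


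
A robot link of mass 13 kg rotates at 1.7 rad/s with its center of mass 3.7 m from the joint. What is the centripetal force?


F = m * omega^2 * r
= 13 * 1.7^2 * 3.7
= 13 * 2.89 * 3.7
= 139.009 N


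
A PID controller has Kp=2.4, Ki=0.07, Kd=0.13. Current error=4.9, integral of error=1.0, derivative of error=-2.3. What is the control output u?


u = Kp*e + Ki*int(e) + Kd*de/dt
= 2.4*4.9 + 0.07*1.0 + 0.13*(-2.3)
= 11.76 + 0.07 + -0.299
= 11.531


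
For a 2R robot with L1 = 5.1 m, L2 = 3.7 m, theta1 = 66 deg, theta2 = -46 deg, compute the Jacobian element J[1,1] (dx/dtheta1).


J[1,1] = -L1*sin(t1) - L2*sin(t1+t2)
= -5.1*sin(66) - 3.7*sin(20)
= -5.9246


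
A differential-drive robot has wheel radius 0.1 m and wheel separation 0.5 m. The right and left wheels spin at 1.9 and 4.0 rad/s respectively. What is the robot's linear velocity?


vR = r*wR = 0.1*1.9 = 0.19 m/s
vL = r*wL = 0.1*4.0 = 0.4 m/s
v = (vR+vL)/2 = 0.295 m/s
omega = (vR-vL)/L = -0.42 rad/s
linear velocity = 0.295 m/s


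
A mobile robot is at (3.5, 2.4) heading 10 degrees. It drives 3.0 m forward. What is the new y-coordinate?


y_new = y0 + d*sin(theta)
= 2.4 + 3.0*sin(10)
= 2.4 + 0.5209
= 2.9209


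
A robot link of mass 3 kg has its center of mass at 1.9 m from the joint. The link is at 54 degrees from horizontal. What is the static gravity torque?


tau = m*g*L*cos(angle)
= 3 * 9.81 * 1.9 * cos(54 deg)
= 3 * 9.81 * 1.9 * 0.5878
= 32.8672 Nm


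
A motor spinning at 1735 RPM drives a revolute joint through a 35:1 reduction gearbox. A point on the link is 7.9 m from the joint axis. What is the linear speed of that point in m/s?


omega_motor = 1735 * 2*pi/60 = 181.6888 rad/s
omega_joint = omega_motor / 35 = 5.1911 rad/s
v = omega_joint * r = 5.1911 * 7.9
= 41.0098 m/s


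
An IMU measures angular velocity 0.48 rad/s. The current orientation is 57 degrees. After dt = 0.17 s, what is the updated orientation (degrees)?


delta_theta = w * dt = 0.48 * 0.17 = 0.0816 rad
= 4.6753 deg
theta_new = 57 + 4.6753 = 61.6753 deg


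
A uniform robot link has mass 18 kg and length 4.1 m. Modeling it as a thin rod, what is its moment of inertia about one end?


I = (1/3) * m * L^2
= (1/3) * 18 * 4.1^2
= 0.333333 * 18 * 16.81
= 100.86 kg*m^2


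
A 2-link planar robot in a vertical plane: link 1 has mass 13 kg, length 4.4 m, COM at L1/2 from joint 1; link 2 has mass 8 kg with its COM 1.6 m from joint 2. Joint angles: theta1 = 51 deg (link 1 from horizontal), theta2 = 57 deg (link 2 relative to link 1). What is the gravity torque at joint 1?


Horizontal distance from joint 1 to link-1 COM:
  x_c1 = (L1/2)*cos(t1) = 2.2 * 0.6293 = 1.3845 m
Horizontal distance from joint 1 to link-2 COM:
  x_c2 = L1*cos(t1) + Lc2*cos(t1+t2)
       = 4.4*0.6293 + 1.6*-0.309 = 2.2746 m
tau1 = m1*g*x_c1 + m2*g*x_c2
     = 13*9.81*1.3845 + 8*9.81*2.2746
     = 176.5659 + 178.5092
     = 355.0751 Nm


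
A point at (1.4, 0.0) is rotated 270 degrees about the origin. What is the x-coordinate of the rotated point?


x' = x*cos(theta) - y*sin(theta)
cos(270 deg) = -0.0, sin(270 deg) = -1.0
x' = 1.4 * -0.0 - 0.0 * -1.0
= -0.0 - -0.0
= -0.0


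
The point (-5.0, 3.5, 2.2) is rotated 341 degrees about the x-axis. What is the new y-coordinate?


Rotation about x-axis: y' = y*cos(theta) - z*sin(theta)
= 3.5 * 0.9455 - 2.2 * -0.3256
= 4.0256


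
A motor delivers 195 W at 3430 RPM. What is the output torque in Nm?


omega = 3430 * 2*pi/60 = 359.1888 rad/s
tau = P / omega = 195 / 359.1888
= 0.5429 Nm


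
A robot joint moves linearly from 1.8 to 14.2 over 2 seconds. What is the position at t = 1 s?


s = t/T = 1/2 = 0.5
p(t) = p0 + (pf-p0)*s
= 1.8 + (14.2 - 1.8) * 0.5
= 8.0


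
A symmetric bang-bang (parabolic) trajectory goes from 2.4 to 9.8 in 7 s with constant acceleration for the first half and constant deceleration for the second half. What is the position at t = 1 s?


Symmetric rest-to-rest: each phase covers (pf-p0)/2 in time T/2. 0.5*a*(T/2)^2 = (pf-p0)/2 => a = 4*(pf-p0)/T^2
a = 4*(9.8-2.4)/7^2 = 0.6041
t = 1 is in the acceleration phase (t <= T/2).
p = p0 + 0.5*a*t^2 = 2.4 + 0.5*0.6041*1^2
= 2.702


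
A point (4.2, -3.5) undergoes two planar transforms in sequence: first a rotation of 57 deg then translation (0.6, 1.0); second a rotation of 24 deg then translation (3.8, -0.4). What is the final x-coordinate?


After transform 1:
x1 = cos(57)*4.2 - sin(57)*-3.5 + 0.6 = 5.8228
y1 = sin(57)*4.2 + cos(57)*-3.5 + 1.0 = 2.6162
After transform 2:
x2 = cos(24)*5.8228 - sin(24)*2.6162 + 3.8
= 8.0553


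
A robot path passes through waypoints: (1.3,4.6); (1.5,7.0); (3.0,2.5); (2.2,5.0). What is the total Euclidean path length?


Segment lengths:
  seg1 = sqrt((0.2)^2 + (2.4)^2) = 2.4083
  seg2 = sqrt((1.5)^2 + (-4.5)^2) = 4.7434
  seg3 = sqrt((-0.8)^2 + (2.5)^2) = 2.6249
Total = 9.7766


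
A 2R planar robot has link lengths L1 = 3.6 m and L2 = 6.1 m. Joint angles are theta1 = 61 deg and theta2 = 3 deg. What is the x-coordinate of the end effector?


Convert angles to radians: theta1 = 1.0647, theta2 = 0.0524
x = L1*cos(theta1) + L2*cos(theta1+theta2)
x = 1.7453 + 2.6741
x = 4.4194


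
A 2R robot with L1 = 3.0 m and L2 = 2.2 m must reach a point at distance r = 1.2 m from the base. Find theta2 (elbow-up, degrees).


cos(theta2) = (r^2 - L1^2 - L2^2) / (2*L1*L2)
cos(theta2) = (1.44 - 9.0 - 4.84) / 13.2
cos(theta2) = -0.939394
theta2 = 159.95 degrees


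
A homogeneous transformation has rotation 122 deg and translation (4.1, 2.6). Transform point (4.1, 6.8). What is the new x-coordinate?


x' = cos(theta)*px - sin(theta)*py + tx
= -0.5299*4.1 - 0.848*6.8 + 4.1
= -3.8394


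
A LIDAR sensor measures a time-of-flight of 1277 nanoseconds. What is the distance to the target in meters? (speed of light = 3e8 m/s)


tof = 1277 ns = 1.277e-06 s
dist = c * tof / 2
= 3e8 * 1.277e-06 / 2
= 191.55 m


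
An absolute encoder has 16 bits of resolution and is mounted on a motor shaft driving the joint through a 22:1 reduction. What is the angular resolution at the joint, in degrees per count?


counts = 2^16 = 65536
effective counts at joint = 65536 * 22 = 1441792
resolution = 360 / 1441792
= 2.4969e-04 deg/count


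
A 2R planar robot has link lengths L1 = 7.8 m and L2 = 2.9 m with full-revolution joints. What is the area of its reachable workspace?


r_max = L1 + L2 = 10.7 m
r_min = |L1 - L2| = 4.9 m
Area = pi*(r_max^2 - r_min^2)
= pi*(114.49 - 24.01)
= pi * 90.48
= 284.2513 m^2


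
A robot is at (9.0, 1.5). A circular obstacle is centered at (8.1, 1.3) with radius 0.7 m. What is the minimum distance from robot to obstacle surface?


center_dist = sqrt((9.0-8.1)^2 + (1.5-1.3)^2)
= sqrt(0.81 + 0.04)
= 0.922
min_dist = center_dist - radius = 0.922 - 0.7 = 0.222 m


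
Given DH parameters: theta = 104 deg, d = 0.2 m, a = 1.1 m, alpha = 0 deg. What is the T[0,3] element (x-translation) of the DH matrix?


T[0,3] = a * cos(theta)
= 1.1 * cos(104 deg)
= 1.1 * -0.2419
= -0.2661


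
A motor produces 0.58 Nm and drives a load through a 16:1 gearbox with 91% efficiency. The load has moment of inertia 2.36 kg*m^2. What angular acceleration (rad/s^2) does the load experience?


tau_out = tau_motor * N * eta
= 0.58 * 16 * 0.91 = 8.4448 Nm
alpha = tau_out / I = 8.4448 / 2.36
= 3.5783 rad/s^2


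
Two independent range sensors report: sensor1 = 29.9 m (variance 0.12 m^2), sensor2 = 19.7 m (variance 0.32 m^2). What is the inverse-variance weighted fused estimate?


w1 = (1/var1) / (1/var1 + 1/var2)
   = 8.3333 / (8.3333 + 3.125) = 0.7273
w2 = 1 - w1 = 0.2727
fused = w1*s1 + w2*s2 = 21.7455 + 5.3727
= 27.1182 m


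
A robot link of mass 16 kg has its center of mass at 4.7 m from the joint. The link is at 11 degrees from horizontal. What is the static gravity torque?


tau = m*g*L*cos(angle)
= 16 * 9.81 * 4.7 * cos(11 deg)
= 16 * 9.81 * 4.7 * 0.9816
= 724.1582 Nm


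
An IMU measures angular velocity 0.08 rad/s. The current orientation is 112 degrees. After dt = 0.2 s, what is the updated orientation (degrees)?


delta_theta = w * dt = 0.08 * 0.2 = 0.016 rad
= 0.9167 deg
theta_new = 112 + 0.9167 = 112.9167 deg


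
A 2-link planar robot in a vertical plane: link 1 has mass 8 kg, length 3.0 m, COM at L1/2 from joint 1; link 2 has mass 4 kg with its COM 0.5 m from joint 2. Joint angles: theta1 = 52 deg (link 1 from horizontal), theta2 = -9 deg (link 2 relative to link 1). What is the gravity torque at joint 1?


Horizontal distance from joint 1 to link-1 COM:
  x_c1 = (L1/2)*cos(t1) = 1.5 * 0.6157 = 0.9235 m
Horizontal distance from joint 1 to link-2 COM:
  x_c2 = L1*cos(t1) + Lc2*cos(t1+t2)
       = 3.0*0.6157 + 0.5*0.7314 = 2.2127 m
tau1 = m1*g*x_c1 + m2*g*x_c2
     = 8*9.81*0.9235 + 4*9.81*2.2127
     = 72.4757 + 86.8248
     = 159.3005 Nm


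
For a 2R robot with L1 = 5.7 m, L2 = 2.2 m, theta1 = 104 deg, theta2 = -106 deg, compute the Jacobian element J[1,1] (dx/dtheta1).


J[1,1] = -L1*sin(t1) - L2*sin(t1+t2)
= -5.7*sin(104) - 2.2*sin(-2)
= -5.4539


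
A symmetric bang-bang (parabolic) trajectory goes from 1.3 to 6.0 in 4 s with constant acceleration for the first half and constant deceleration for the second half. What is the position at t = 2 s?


Symmetric rest-to-rest: each phase covers (pf-p0)/2 in time T/2. 0.5*a*(T/2)^2 = (pf-p0)/2 => a = 4*(pf-p0)/T^2
a = 4*(6.0-1.3)/4^2 = 1.175
t = 2 is in the acceleration phase (t <= T/2).
p = p0 + 0.5*a*t^2 = 1.3 + 0.5*1.175*2^2
= 3.65


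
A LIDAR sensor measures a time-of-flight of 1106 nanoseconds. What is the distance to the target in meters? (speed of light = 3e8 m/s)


tof = 1106 ns = 1.106e-06 s
dist = c * tof / 2
= 3e8 * 1.106e-06 / 2
= 165.9 m


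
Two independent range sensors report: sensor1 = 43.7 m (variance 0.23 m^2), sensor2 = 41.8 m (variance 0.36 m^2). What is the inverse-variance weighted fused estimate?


w1 = (1/var1) / (1/var1 + 1/var2)
   = 4.3478 / (4.3478 + 2.7778) = 0.6102
w2 = 1 - w1 = 0.3898
fused = w1*s1 + w2*s2 = 26.6644 + 16.2949
= 42.9593 m


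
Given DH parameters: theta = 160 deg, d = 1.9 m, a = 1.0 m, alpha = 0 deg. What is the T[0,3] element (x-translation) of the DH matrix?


T[0,3] = a * cos(theta)
= 1.0 * cos(160 deg)
= 1.0 * -0.9397
= -0.9397


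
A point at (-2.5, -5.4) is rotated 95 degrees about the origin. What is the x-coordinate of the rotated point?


x' = x*cos(theta) - y*sin(theta)
cos(95 deg) = -0.0872, sin(95 deg) = 0.9962
x' = -2.5 * -0.0872 - -5.4 * 0.9962
= 0.2179 - -5.3795
= 5.5973


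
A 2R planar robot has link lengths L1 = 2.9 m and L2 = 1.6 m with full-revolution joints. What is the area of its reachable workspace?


r_max = L1 + L2 = 4.5 m
r_min = |L1 - L2| = 1.3 m
Area = pi*(r_max^2 - r_min^2)
= pi*(20.25 - 1.69)
= pi * 18.56
= 58.308 m^2


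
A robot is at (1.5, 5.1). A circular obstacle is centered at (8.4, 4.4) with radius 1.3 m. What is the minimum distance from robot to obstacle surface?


center_dist = sqrt((1.5-8.4)^2 + (5.1-4.4)^2)
= sqrt(47.61 + 0.49)
= 6.9354
min_dist = center_dist - radius = 6.9354 - 1.3 = 5.6354 m


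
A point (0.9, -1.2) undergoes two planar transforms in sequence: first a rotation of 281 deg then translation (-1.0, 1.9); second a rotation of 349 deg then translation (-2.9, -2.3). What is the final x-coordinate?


After transform 1:
x1 = cos(281)*0.9 - sin(281)*-1.2 + -1.0 = -2.0062
y1 = sin(281)*0.9 + cos(281)*-1.2 + 1.9 = 0.7876
After transform 2:
x2 = cos(349)*-2.0062 - sin(349)*0.7876 + -2.9
= -4.7191


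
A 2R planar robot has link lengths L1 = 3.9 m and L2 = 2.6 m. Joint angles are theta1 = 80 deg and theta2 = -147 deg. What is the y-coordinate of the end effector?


Convert angles to radians: theta1 = 1.3963, theta2 = -2.5656
y = L1*sin(theta1) + L2*sin(theta1+theta2)
y = 3.8408 + -2.3933
y = 1.4474


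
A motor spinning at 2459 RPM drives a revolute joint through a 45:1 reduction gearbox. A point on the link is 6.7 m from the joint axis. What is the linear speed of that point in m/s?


omega_motor = 2459 * 2*pi/60 = 257.5059 rad/s
omega_joint = omega_motor / 45 = 5.7224 rad/s
v = omega_joint * r = 5.7224 * 6.7
= 38.3398 m/s


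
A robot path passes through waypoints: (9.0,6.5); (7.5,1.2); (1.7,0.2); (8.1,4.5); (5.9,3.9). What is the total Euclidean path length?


Segment lengths:
  seg1 = sqrt((-1.5)^2 + (-5.3)^2) = 5.5082
  seg2 = sqrt((-5.8)^2 + (-1.0)^2) = 5.8856
  seg3 = sqrt((6.4)^2 + (4.3)^2) = 7.7104
  seg4 = sqrt((-2.2)^2 + (-0.6)^2) = 2.2804
Total = 21.3845


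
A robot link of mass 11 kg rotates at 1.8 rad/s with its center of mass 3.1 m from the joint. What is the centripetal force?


F = m * omega^2 * r
= 11 * 1.8^2 * 3.1
= 11 * 3.24 * 3.1
= 110.484 N


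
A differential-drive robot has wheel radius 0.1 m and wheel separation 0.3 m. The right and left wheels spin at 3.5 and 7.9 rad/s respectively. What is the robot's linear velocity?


vR = r*wR = 0.1*3.5 = 0.35 m/s
vL = r*wL = 0.1*7.9 = 0.79 m/s
v = (vR+vL)/2 = 0.57 m/s
omega = (vR-vL)/L = -1.4667 rad/s
linear velocity = 0.57 m/s


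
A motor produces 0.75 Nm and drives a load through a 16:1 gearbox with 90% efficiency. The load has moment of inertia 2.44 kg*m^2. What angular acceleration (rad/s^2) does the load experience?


tau_out = tau_motor * N * eta
= 0.75 * 16 * 0.9 = 10.8 Nm
alpha = tau_out / I = 10.8 / 2.44
= 4.4262 rad/s^2


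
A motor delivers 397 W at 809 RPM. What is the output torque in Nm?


omega = 809 * 2*pi/60 = 84.7183 rad/s
tau = P / omega = 397 / 84.7183
= 4.6861 Nm


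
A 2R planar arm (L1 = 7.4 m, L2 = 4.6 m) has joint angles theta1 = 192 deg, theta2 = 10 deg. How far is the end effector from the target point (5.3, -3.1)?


End effector via forward kinematics:
x = L1*cos(t1) + L2*cos(t1+t2) = -11.5033
y = L1*sin(t1) + L2*sin(t1+t2) = -3.2617
Distance to target:
d = sqrt((5.3 - -11.5033)^2 + (-3.1 - -3.2617)^2)
= sqrt(282.3522 + 0.0262)
= 16.8041 m


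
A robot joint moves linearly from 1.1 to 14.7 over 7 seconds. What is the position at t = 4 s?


s = t/T = 4/7 = 0.5714
p(t) = p0 + (pf-p0)*s
= 1.1 + (14.7 - 1.1) * 0.5714
= 8.8714


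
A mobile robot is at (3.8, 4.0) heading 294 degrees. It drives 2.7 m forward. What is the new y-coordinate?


y_new = y0 + d*sin(theta)
= 4.0 + 2.7*sin(294)
= 4.0 + -2.4666
= 1.5334


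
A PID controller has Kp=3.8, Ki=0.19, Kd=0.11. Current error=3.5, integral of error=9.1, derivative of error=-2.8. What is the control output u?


u = Kp*e + Ki*int(e) + Kd*de/dt
= 3.8*3.5 + 0.19*9.1 + 0.11*(-2.8)
= 13.3 + 1.729 + -0.308
= 14.721


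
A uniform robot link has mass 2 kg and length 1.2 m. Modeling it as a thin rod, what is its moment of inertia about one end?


I = (1/3) * m * L^2
= (1/3) * 2 * 1.2^2
= 0.333333 * 2 * 1.44
= 0.96 kg*m^2


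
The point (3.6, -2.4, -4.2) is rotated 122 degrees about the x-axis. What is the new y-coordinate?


Rotation about x-axis: y' = y*cos(theta) - z*sin(theta)
= -2.4 * -0.5299 - -4.2 * 0.848
= 4.8336


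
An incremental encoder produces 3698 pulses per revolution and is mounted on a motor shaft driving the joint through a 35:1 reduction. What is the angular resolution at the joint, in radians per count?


counts per rev = 3698
effective counts at joint = 3698 * 35 = 129430
resolution = 2*pi / 129430
= 4.8545e-05 rad/count


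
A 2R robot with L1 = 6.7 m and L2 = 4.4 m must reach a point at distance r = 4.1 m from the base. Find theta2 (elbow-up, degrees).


cos(theta2) = (r^2 - L1^2 - L2^2) / (2*L1*L2)
cos(theta2) = (16.81 - 44.89 - 19.36) / 58.96
cos(theta2) = -0.804613
theta2 = 143.5729 degrees


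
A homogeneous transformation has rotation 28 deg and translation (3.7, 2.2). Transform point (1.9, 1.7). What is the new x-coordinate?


x' = cos(theta)*px - sin(theta)*py + tx
= 0.8829*1.9 - 0.4695*1.7 + 3.7
= 4.5795


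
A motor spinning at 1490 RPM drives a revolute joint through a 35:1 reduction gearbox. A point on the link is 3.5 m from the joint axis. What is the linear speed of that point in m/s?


omega_motor = 1490 * 2*pi/60 = 156.0324 rad/s
omega_joint = omega_motor / 35 = 4.4581 rad/s
v = omega_joint * r = 4.4581 * 3.5
= 15.6032 m/s


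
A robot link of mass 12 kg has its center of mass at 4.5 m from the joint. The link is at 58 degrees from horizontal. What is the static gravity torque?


tau = m*g*L*cos(angle)
= 12 * 9.81 * 4.5 * cos(58 deg)
= 12 * 9.81 * 4.5 * 0.5299
= 280.7194 Nm


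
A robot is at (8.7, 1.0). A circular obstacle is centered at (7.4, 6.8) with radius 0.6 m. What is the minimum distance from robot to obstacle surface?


center_dist = sqrt((8.7-7.4)^2 + (1.0-6.8)^2)
= sqrt(1.69 + 33.64)
= 5.9439
min_dist = center_dist - radius = 5.9439 - 0.6 = 5.3439 m


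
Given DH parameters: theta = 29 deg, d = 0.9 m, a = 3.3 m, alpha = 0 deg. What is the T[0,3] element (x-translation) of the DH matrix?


T[0,3] = a * cos(theta)
= 3.3 * cos(29 deg)
= 3.3 * 0.8746
= 2.8862


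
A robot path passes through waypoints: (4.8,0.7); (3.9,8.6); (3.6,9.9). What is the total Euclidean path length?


Segment lengths:
  seg1 = sqrt((-0.9)^2 + (7.9)^2) = 7.9511
  seg2 = sqrt((-0.3)^2 + (1.3)^2) = 1.3342
Total = 9.2853


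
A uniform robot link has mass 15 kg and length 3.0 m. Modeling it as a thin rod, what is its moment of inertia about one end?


I = (1/3) * m * L^2
= (1/3) * 15 * 3.0^2
= 0.333333 * 15 * 9.0
= 45.0 kg*m^2


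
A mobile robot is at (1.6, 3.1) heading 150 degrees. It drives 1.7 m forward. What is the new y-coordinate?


y_new = y0 + d*sin(theta)
= 3.1 + 1.7*sin(150)
= 3.1 + 0.85
= 3.95


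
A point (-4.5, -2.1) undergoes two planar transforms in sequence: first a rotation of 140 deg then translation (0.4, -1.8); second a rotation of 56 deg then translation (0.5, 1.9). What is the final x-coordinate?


After transform 1:
x1 = cos(140)*-4.5 - sin(140)*-2.1 + 0.4 = 5.1971
y1 = sin(140)*-4.5 + cos(140)*-2.1 + -1.8 = -3.0839
After transform 2:
x2 = cos(56)*5.1971 - sin(56)*-3.0839 + 0.5
= 5.9628


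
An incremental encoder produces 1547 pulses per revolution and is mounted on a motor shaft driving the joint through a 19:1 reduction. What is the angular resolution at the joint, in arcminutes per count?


counts per rev = 1547
effective counts at joint = 1547 * 19 = 29393
resolution = 360*60 / 29393
= 0.7349 arcmin/count


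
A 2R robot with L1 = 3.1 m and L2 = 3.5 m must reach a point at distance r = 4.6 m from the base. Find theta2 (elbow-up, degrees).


cos(theta2) = (r^2 - L1^2 - L2^2) / (2*L1*L2)
cos(theta2) = (21.16 - 9.61 - 12.25) / 21.7
cos(theta2) = -0.032258
theta2 = 91.8486 degrees


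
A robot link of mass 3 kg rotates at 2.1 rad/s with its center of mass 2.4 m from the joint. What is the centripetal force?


F = m * omega^2 * r
= 3 * 2.1^2 * 2.4
= 3 * 4.41 * 2.4
= 31.752 N


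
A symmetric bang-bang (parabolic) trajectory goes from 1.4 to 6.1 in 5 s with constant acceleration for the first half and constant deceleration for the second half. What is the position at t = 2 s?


Symmetric rest-to-rest: each phase covers (pf-p0)/2 in time T/2. 0.5*a*(T/2)^2 = (pf-p0)/2 => a = 4*(pf-p0)/T^2
a = 4*(6.1-1.4)/5^2 = 0.752
t = 2 is in the acceleration phase (t <= T/2).
p = p0 + 0.5*a*t^2 = 1.4 + 0.5*0.752*2^2
= 2.904


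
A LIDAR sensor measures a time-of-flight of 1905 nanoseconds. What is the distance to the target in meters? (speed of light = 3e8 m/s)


tof = 1905 ns = 1.905e-06 s
dist = c * tof / 2
= 3e8 * 1.905e-06 / 2
= 285.75 m


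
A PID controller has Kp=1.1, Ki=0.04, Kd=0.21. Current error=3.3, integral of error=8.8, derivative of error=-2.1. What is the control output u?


u = Kp*e + Ki*int(e) + Kd*de/dt
= 1.1*3.3 + 0.04*8.8 + 0.21*(-2.1)
= 3.63 + 0.352 + -0.441
= 3.541


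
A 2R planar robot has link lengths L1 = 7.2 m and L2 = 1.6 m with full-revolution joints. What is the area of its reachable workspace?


r_max = L1 + L2 = 8.8 m
r_min = |L1 - L2| = 5.6 m
Area = pi*(r_max^2 - r_min^2)
= pi*(77.44 - 31.36)
= pi * 46.08
= 144.7646 m^2


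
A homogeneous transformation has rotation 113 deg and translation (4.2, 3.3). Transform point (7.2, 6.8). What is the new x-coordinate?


x' = cos(theta)*px - sin(theta)*py + tx
= -0.3907*7.2 - 0.9205*6.8 + 4.2
= -4.8727


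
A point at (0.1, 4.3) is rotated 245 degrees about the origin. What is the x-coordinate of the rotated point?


x' = x*cos(theta) - y*sin(theta)
cos(245 deg) = -0.4226, sin(245 deg) = -0.9063
x' = 0.1 * -0.4226 - 4.3 * -0.9063
= -0.0423 - -3.8971
= 3.8549


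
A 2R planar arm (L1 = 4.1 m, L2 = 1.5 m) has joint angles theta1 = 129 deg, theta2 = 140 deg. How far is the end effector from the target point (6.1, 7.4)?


End effector via forward kinematics:
x = L1*cos(t1) + L2*cos(t1+t2) = -2.6064
y = L1*sin(t1) + L2*sin(t1+t2) = 1.6865
Distance to target:
d = sqrt((6.1 - -2.6064)^2 + (7.4 - 1.6865)^2)
= sqrt(75.8013 + 32.6438)
= 10.4137 m


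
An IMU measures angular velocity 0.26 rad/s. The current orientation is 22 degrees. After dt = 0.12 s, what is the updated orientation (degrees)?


delta_theta = w * dt = 0.26 * 0.12 = 0.0312 rad
= 1.7876 deg
theta_new = 22 + 1.7876 = 23.7876 deg


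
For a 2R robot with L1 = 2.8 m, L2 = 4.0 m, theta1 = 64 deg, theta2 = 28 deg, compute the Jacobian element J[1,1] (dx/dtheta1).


J[1,1] = -L1*sin(t1) - L2*sin(t1+t2)
= -2.8*sin(64) - 4.0*sin(92)
= -6.5142


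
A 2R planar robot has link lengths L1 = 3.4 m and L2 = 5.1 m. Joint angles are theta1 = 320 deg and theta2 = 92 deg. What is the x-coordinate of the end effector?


Convert angles to radians: theta1 = 5.5851, theta2 = 1.6057
x = L1*cos(theta1) + L2*cos(theta1+theta2)
x = 2.6046 + 3.1399
x = 5.7444


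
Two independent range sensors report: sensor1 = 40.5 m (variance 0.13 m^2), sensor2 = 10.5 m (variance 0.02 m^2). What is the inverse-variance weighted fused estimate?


w1 = (1/var1) / (1/var1 + 1/var2)
   = 7.6923 / (7.6923 + 50.0) = 0.1333
w2 = 1 - w1 = 0.8667
fused = w1*s1 + w2*s2 = 5.4 + 9.1
= 14.5 m


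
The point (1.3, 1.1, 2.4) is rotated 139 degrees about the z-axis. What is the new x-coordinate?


Rotation about z-axis: x' = x*cos(theta) - y*sin(theta)
= 1.3 * -0.7547 - 1.1 * 0.6561
= -1.7028


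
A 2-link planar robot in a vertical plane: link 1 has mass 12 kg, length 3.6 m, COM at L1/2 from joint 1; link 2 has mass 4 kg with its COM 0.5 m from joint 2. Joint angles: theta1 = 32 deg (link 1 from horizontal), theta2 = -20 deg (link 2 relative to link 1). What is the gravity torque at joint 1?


Horizontal distance from joint 1 to link-1 COM:
  x_c1 = (L1/2)*cos(t1) = 1.8 * 0.848 = 1.5265 m
Horizontal distance from joint 1 to link-2 COM:
  x_c2 = L1*cos(t1) + Lc2*cos(t1+t2)
       = 3.6*0.848 + 0.5*0.9781 = 3.542 m
tau1 = m1*g*x_c1 + m2*g*x_c2
     = 12*9.81*1.5265 + 4*9.81*3.542
     = 179.698 + 138.9899
     = 318.6879 Nm


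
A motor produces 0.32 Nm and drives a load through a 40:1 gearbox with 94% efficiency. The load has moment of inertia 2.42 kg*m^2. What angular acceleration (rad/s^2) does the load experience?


tau_out = tau_motor * N * eta
= 0.32 * 40 * 0.94 = 12.032 Nm
alpha = tau_out / I = 12.032 / 2.42
= 4.9719 rad/s^2


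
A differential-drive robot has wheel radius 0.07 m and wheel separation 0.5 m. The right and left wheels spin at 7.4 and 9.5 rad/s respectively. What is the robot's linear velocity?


vR = r*wR = 0.07*7.4 = 0.518 m/s
vL = r*wL = 0.07*9.5 = 0.665 m/s
v = (vR+vL)/2 = 0.5915 m/s
omega = (vR-vL)/L = -0.294 rad/s
linear velocity = 0.5915 m/s


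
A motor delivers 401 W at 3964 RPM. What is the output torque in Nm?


omega = 3964 * 2*pi/60 = 415.1091 rad/s
tau = P / omega = 401 / 415.1091
= 0.966 Nm


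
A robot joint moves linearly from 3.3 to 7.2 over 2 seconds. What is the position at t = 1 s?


s = t/T = 1/2 = 0.5
p(t) = p0 + (pf-p0)*s
= 3.3 + (7.2 - 3.3) * 0.5
= 5.25


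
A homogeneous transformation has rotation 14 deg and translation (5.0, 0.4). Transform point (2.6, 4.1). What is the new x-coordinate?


x' = cos(theta)*px - sin(theta)*py + tx
= 0.9703*2.6 - 0.2419*4.1 + 5.0
= 6.5309


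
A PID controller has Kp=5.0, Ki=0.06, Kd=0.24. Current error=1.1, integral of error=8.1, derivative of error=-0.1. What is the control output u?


u = Kp*e + Ki*int(e) + Kd*de/dt
= 5.0*1.1 + 0.06*8.1 + 0.24*(-0.1)
= 5.5 + 0.486 + -0.024
= 5.962


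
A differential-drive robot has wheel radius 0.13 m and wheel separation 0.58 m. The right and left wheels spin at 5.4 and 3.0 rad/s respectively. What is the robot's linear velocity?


vR = r*wR = 0.13*5.4 = 0.702 m/s
vL = r*wL = 0.13*3.0 = 0.39 m/s
v = (vR+vL)/2 = 0.546 m/s
omega = (vR-vL)/L = 0.5379 rad/s
linear velocity = 0.546 m/s


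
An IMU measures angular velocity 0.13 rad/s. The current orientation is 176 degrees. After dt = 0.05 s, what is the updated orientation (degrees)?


delta_theta = w * dt = 0.13 * 0.05 = 0.0065 rad
= 0.3724 deg
theta_new = 176 + 0.3724 = 176.3724 deg


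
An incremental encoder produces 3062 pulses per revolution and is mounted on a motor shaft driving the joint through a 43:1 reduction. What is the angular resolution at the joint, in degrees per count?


counts per rev = 3062
effective counts at joint = 3062 * 43 = 131666
resolution = 360 / 131666
= 0.0027 deg/count


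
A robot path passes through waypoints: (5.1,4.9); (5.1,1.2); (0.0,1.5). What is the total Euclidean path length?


Segment lengths:
  seg1 = sqrt((0.0)^2 + (-3.7)^2) = 3.7
  seg2 = sqrt((-5.1)^2 + (0.3)^2) = 5.1088
Total = 8.8088


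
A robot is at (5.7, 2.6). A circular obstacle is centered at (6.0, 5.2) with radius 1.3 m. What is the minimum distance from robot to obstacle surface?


center_dist = sqrt((5.7-6.0)^2 + (2.6-5.2)^2)
= sqrt(0.09 + 6.76)
= 2.6173
min_dist = center_dist - radius = 2.6173 - 1.3 = 1.3173 m


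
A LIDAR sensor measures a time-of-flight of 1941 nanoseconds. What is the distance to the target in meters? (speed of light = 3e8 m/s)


tof = 1941 ns = 1.941e-06 s
dist = c * tof / 2
= 3e8 * 1.941e-06 / 2
= 291.15 m


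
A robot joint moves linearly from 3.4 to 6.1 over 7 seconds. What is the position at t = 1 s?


s = t/T = 1/7 = 0.1429
p(t) = p0 + (pf-p0)*s
= 3.4 + (6.1 - 3.4) * 0.1429
= 3.7857


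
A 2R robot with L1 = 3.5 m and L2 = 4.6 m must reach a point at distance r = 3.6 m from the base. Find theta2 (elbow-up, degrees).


cos(theta2) = (r^2 - L1^2 - L2^2) / (2*L1*L2)
cos(theta2) = (12.96 - 12.25 - 21.16) / 32.2
cos(theta2) = -0.635093
theta2 = 129.4269 degrees


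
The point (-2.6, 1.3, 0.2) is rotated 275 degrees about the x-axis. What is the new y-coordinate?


Rotation about x-axis: y' = y*cos(theta) - z*sin(theta)
= 1.3 * 0.0872 - 0.2 * -0.9962
= 0.3125


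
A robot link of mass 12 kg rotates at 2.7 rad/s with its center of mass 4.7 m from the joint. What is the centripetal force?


F = m * omega^2 * r
= 12 * 2.7^2 * 4.7
= 12 * 7.29 * 4.7
= 411.156 N


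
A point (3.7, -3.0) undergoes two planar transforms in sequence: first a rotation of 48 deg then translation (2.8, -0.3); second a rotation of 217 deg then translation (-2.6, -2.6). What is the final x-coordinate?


After transform 1:
x1 = cos(48)*3.7 - sin(48)*-3.0 + 2.8 = 7.5052
y1 = sin(48)*3.7 + cos(48)*-3.0 + -0.3 = 0.4422
After transform 2:
x2 = cos(217)*7.5052 - sin(217)*0.4422 + -2.6
= -8.3278


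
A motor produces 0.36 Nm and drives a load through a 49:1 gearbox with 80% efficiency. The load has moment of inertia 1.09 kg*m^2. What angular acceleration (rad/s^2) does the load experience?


tau_out = tau_motor * N * eta
= 0.36 * 49 * 0.8 = 14.112 Nm
alpha = tau_out / I = 14.112 / 1.09
= 12.9468 rad/s^2


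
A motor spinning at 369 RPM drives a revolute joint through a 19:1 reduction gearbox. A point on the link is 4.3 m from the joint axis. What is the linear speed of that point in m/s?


omega_motor = 369 * 2*pi/60 = 38.6416 rad/s
omega_joint = omega_motor / 19 = 2.0338 rad/s
v = omega_joint * r = 2.0338 * 4.3
= 8.7452 m/s


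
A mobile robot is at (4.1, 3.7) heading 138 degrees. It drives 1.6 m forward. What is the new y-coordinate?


y_new = y0 + d*sin(theta)
= 3.7 + 1.6*sin(138)
= 3.7 + 1.0706
= 4.7706


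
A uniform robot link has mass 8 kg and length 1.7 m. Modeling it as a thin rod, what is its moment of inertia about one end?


I = (1/3) * m * L^2
= (1/3) * 8 * 1.7^2
= 0.333333 * 8 * 2.89
= 7.7067 kg*m^2


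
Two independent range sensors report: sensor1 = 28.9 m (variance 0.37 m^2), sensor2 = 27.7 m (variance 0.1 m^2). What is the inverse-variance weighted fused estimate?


w1 = (1/var1) / (1/var1 + 1/var2)
   = 2.7027 / (2.7027 + 10.0) = 0.2128
w2 = 1 - w1 = 0.7872
fused = w1*s1 + w2*s2 = 6.1489 + 21.8064
= 27.9553 m


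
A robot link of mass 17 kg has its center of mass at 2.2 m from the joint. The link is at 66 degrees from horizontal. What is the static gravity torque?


tau = m*g*L*cos(angle)
= 17 * 9.81 * 2.2 * cos(66 deg)
= 17 * 9.81 * 2.2 * 0.4067
= 149.2292 Nm


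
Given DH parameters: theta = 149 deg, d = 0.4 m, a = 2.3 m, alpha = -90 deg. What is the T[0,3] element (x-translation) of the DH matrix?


T[0,3] = a * cos(theta)
= 2.3 * cos(149 deg)
= 2.3 * -0.8572
= -1.9715


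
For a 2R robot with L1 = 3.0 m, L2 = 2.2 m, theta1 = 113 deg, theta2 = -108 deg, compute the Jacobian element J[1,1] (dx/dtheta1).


J[1,1] = -L1*sin(t1) - L2*sin(t1+t2)
= -3.0*sin(113) - 2.2*sin(5)
= -2.9533


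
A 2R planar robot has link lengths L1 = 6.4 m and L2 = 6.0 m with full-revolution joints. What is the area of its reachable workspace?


r_max = L1 + L2 = 12.4 m
r_min = |L1 - L2| = 0.4 m
Area = pi*(r_max^2 - r_min^2)
= pi*(153.76 - 0.16)
= pi * 153.6
= 482.5486 m^2


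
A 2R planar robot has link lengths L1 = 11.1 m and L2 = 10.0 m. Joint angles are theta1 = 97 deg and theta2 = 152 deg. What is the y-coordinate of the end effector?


Convert angles to radians: theta1 = 1.693, theta2 = 2.6529
y = L1*sin(theta1) + L2*sin(theta1+theta2)
y = 11.0173 + -9.3358
y = 1.6815


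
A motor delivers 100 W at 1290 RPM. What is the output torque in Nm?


omega = 1290 * 2*pi/60 = 135.0885 rad/s
tau = P / omega = 100 / 135.0885
= 0.7403 Nm


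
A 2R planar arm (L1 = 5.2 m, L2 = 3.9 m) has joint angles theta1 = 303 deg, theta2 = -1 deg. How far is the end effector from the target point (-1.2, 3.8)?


End effector via forward kinematics:
x = L1*cos(t1) + L2*cos(t1+t2) = 4.8988
y = L1*sin(t1) + L2*sin(t1+t2) = -7.6685
Distance to target:
d = sqrt((-1.2 - 4.8988)^2 + (3.8 - -7.6685)^2)
= sqrt(37.1955 + 131.5259)
= 12.9893 m


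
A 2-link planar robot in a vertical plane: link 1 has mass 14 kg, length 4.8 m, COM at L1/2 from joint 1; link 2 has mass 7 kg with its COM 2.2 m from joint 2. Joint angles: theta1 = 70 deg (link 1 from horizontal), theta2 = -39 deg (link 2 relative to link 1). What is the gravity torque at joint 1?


Horizontal distance from joint 1 to link-1 COM:
  x_c1 = (L1/2)*cos(t1) = 2.4 * 0.342 = 0.8208 m
Horizontal distance from joint 1 to link-2 COM:
  x_c2 = L1*cos(t1) + Lc2*cos(t1+t2)
       = 4.8*0.342 + 2.2*0.8572 = 3.5275 m
tau1 = m1*g*x_c1 + m2*g*x_c2
     = 14*9.81*0.8208 + 7*9.81*3.5275
     = 112.7353 + 242.231
     = 354.9663 Nm


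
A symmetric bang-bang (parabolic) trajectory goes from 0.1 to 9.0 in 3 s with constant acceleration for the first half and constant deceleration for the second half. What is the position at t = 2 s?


Symmetric rest-to-rest: each phase covers (pf-p0)/2 in time T/2. 0.5*a*(T/2)^2 = (pf-p0)/2 => a = 4*(pf-p0)/T^2
a = 4*(9.0-0.1)/3^2 = 3.9556
t = 2 is in the deceleration phase (t > T/2).
p = pf - 0.5*a*(T-t)^2 = 9.0 - 0.5*3.9556*1^2
= 7.0222


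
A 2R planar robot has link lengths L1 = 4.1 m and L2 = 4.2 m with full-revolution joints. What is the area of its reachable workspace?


r_max = L1 + L2 = 8.3 m
r_min = |L1 - L2| = 0.1 m
Area = pi*(r_max^2 - r_min^2)
= pi*(68.89 - 0.01)
= pi * 68.88
= 216.3929 m^2


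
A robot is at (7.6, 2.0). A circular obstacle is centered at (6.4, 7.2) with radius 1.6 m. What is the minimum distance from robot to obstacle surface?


center_dist = sqrt((7.6-6.4)^2 + (2.0-7.2)^2)
= sqrt(1.44 + 27.04)
= 5.3367
min_dist = center_dist - radius = 5.3367 - 1.6 = 3.7367 m


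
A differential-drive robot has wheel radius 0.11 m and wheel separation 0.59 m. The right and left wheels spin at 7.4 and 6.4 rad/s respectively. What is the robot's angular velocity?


vR = r*wR = 0.11*7.4 = 0.814 m/s
vL = r*wL = 0.11*6.4 = 0.704 m/s
v = (vR+vL)/2 = 0.759 m/s
omega = (vR-vL)/L = 0.1864 rad/s
angular velocity = 0.1864 rad/s


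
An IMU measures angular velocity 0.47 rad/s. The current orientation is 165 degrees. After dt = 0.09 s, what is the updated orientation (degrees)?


delta_theta = w * dt = 0.47 * 0.09 = 0.0423 rad
= 2.4236 deg
theta_new = 165 + 2.4236 = 167.4236 deg


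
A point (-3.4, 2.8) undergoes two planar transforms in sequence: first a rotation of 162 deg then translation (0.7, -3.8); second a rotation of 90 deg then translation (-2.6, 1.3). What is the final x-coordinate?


After transform 1:
x1 = cos(162)*-3.4 - sin(162)*2.8 + 0.7 = 3.0683
y1 = sin(162)*-3.4 + cos(162)*2.8 + -3.8 = -7.5136
After transform 2:
x2 = cos(90)*3.0683 - sin(90)*-7.5136 + -2.6
= 4.9136


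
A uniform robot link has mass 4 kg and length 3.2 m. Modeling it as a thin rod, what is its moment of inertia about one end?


I = (1/3) * m * L^2
= (1/3) * 4 * 3.2^2
= 0.333333 * 4 * 10.24
= 13.6533 kg*m^2


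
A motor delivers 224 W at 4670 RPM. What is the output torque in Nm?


omega = 4670 * 2*pi/60 = 489.0413 rad/s
tau = P / omega = 224 / 489.0413
= 0.458 Nm


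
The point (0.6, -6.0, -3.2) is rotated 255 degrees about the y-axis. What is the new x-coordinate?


Rotation about y-axis: x' = x*cos(theta) + z*sin(theta)
= 0.6 * -0.2588 + -3.2 * -0.9659
= 2.9357


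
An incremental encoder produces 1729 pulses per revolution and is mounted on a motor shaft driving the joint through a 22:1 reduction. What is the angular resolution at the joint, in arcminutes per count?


counts per rev = 1729
effective counts at joint = 1729 * 22 = 38038
resolution = 360*60 / 38038
= 0.5679 arcmin/count


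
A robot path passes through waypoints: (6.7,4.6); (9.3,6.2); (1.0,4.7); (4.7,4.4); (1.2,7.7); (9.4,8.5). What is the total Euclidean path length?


Segment lengths:
  seg1 = sqrt((2.6)^2 + (1.6)^2) = 3.0529
  seg2 = sqrt((-8.3)^2 + (-1.5)^2) = 8.4345
  seg3 = sqrt((3.7)^2 + (-0.3)^2) = 3.7121
  seg4 = sqrt((-3.5)^2 + (3.3)^2) = 4.8104
  seg5 = sqrt((8.2)^2 + (0.8)^2) = 8.2389
Total = 28.2488


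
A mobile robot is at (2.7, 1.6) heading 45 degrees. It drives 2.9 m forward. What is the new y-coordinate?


y_new = y0 + d*sin(theta)
= 1.6 + 2.9*sin(45)
= 1.6 + 2.0506
= 3.6506


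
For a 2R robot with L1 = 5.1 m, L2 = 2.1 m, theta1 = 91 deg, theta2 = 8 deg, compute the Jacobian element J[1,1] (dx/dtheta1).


J[1,1] = -L1*sin(t1) - L2*sin(t1+t2)
= -5.1*sin(91) - 2.1*sin(99)
= -7.1734


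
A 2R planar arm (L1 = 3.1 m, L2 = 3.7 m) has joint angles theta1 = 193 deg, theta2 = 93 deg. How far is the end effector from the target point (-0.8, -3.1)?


End effector via forward kinematics:
x = L1*cos(t1) + L2*cos(t1+t2) = -2.0007
y = L1*sin(t1) + L2*sin(t1+t2) = -4.254
Distance to target:
d = sqrt((-0.8 - -2.0007)^2 + (-3.1 - -4.254)^2)
= sqrt(1.4417 + 1.3318)
= 1.6654 m


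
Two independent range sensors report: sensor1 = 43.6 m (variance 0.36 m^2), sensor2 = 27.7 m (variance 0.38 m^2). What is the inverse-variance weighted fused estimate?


w1 = (1/var1) / (1/var1 + 1/var2)
   = 2.7778 / (2.7778 + 2.6316) = 0.5135
w2 = 1 - w1 = 0.4865
fused = w1*s1 + w2*s2 = 22.3892 + 13.4757
= 35.8649 m


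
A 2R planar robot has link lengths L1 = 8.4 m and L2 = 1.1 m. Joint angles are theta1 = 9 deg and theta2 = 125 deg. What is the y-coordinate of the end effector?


Convert angles to radians: theta1 = 0.1571, theta2 = 2.1817
y = L1*sin(theta1) + L2*sin(theta1+theta2)
y = 1.314 + 0.7913
y = 2.1053


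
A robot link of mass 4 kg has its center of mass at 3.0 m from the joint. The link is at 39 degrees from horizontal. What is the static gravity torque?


tau = m*g*L*cos(angle)
= 4 * 9.81 * 3.0 * cos(39 deg)
= 4 * 9.81 * 3.0 * 0.7771
= 91.4856 Nm


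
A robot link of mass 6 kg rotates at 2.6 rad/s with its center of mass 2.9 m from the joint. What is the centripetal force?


F = m * omega^2 * r
= 6 * 2.6^2 * 2.9
= 6 * 6.76 * 2.9
= 117.624 N


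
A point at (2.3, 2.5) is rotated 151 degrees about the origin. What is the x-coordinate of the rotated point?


x' = x*cos(theta) - y*sin(theta)
cos(151 deg) = -0.8746, sin(151 deg) = 0.4848
x' = 2.3 * -0.8746 - 2.5 * 0.4848
= -2.0116 - 1.212
= -3.2236


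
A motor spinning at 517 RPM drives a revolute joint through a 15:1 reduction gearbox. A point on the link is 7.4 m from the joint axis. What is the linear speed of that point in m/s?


omega_motor = 517 * 2*pi/60 = 54.1401 rad/s
omega_joint = omega_motor / 15 = 3.6093 rad/s
v = omega_joint * r = 3.6093 * 7.4
= 26.7091 m/s
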